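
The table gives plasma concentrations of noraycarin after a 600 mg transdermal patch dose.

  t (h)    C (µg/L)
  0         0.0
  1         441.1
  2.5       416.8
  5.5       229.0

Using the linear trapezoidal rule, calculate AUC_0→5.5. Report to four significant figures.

AUC = 1833 µg/L·h

Trapezoidal AUC_0→5.5:
  [0→1]: (0.0+441.1)/2 × 1 = 220.55
  [1→2.5]: (441.1+416.8)/2 × 1.5 = 643.425
  [2.5→5.5]: (416.8+229.0)/2 × 3 = 968.7
  Sum = 1832.675 µg/L·h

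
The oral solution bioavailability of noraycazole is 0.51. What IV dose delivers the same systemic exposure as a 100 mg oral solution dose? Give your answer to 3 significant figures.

Systemic exposure from an extravascular dose = F × D_ev, so the equivalent IV dose is F × D_ev.
D_iv = F × D_ev = 0.51 × 100 = 51 mg

D_iv = 51.0 mg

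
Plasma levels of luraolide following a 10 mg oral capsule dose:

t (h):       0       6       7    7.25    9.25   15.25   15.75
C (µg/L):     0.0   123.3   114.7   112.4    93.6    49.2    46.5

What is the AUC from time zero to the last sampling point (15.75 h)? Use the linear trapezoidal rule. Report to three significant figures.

AUC = 1180 µg/L·h

Trapezoidal AUC_0→15.75:
  [0→6]: (0.0+123.3)/2 × 6 = 369.9
  [6→7]: (123.3+114.7)/2 × 1 = 119.0
  [7→7.25]: (114.7+112.4)/2 × 0.25 = 28.3875
  [7.25→9.25]: (112.4+93.6)/2 × 2 = 206.0
  [9.25→15.25]: (93.6+49.2)/2 × 6 = 428.4
  [15.25→15.75]: (49.2+46.5)/2 × 0.5 = 23.925
  Sum = 1175.6125 µg/L·h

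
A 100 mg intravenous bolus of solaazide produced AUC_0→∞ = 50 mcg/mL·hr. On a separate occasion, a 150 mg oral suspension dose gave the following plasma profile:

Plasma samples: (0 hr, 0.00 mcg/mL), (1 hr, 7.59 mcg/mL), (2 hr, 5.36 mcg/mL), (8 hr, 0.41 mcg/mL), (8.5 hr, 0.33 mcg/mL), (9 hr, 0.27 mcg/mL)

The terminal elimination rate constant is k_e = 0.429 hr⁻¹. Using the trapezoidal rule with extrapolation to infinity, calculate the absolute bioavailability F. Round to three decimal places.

Trapezoidal AUC_0→9 (oral suspension):
  [0→1]: (0.00+7.59)/2 × 1 = 3.795
  [1→2]: (7.59+5.36)/2 × 1 = 6.475
  [2→8]: (5.36+0.41)/2 × 6 = 17.31
  [8→8.5]: (0.41+0.33)/2 × 0.5 = 0.185
  [8.5→9]: (0.33+0.27)/2 × 0.5 = 0.15
  Sum = 27.915 mcg/mL·hr
Tail: C_last/k_e = 0.27/0.429 = 0.629
AUC_0→∞ (oral suspension) = 27.915 + 0.629 = 28.544 mcg/mL·hr
F = (AUC_ev/D_ev)/(AUC_iv/D_iv) = (28.544/150)/(50/100) = 0.190293/0.5 = 0.3806

F = 0.381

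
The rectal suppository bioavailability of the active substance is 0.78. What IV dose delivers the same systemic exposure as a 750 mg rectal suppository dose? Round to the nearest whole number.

Systemic exposure from an extravascular dose = F × D_ev, so the equivalent IV dose is F × D_ev.
D_iv = F × D_ev = 0.78 × 750 = 585 mg

D_iv = 585 mg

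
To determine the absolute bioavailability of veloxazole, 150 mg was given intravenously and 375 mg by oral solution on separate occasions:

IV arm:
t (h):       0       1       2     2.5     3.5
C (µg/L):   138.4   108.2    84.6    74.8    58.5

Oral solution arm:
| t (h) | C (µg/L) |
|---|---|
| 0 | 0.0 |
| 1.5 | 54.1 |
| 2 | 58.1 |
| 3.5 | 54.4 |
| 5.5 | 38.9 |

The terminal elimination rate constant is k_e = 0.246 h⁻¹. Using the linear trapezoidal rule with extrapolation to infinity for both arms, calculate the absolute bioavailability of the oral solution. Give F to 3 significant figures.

F = 0.287

Trapezoidal AUC_0→3.5 (IV):
  [0→1]: (138.4+108.2)/2 × 1 = 123.3
  [1→2]: (108.2+84.6)/2 × 1 = 96.4
  [2→2.5]: (84.6+74.8)/2 × 0.5 = 39.85
  [2.5→3.5]: (74.8+58.5)/2 × 1 = 66.65
  Sum = 326.2 µg/L·h
IV tail: 58.5/0.246 = 237.805; AUC_iv,0→∞ = 326.2 + 237.805 = 564.005 µg/L·h
Trapezoidal AUC_0→5.5 (oral solution):
  [0→1.5]: (0.0+54.1)/2 × 1.5 = 40.575
  [1.5→2]: (54.1+58.1)/2 × 0.5 = 28.05
  [2→3.5]: (58.1+54.4)/2 × 1.5 = 84.375
  [3.5→5.5]: (54.4+38.9)/2 × 2 = 93.3
  Sum = 246.3 µg/L·h
oral solution tail: 38.9/0.246 = 158.130; AUC_ev,0→∞ = 246.3 + 158.130 = 404.43 µg/L·h
F = (AUC_ev/D_ev)/(AUC_iv/D_iv) = (404.43/375)/(564.005/150) = 1.07848/3.76003 = 0.2868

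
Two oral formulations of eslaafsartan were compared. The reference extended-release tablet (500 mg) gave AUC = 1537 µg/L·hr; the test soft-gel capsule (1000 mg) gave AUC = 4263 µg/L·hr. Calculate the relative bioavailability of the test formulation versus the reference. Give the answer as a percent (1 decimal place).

F_rel = (AUC_test/D_test) / (AUC_ref/D_ref)
      = (4263/1000) / (1537/500)
      = 4.263 / 3.074 = 1.3868 = 138.68%

F_rel = 138.7%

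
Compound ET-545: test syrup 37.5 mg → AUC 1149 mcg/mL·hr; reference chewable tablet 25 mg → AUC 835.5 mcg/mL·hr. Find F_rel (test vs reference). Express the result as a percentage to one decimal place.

F_rel = (AUC_test/D_test) / (AUC_ref/D_ref)
      = (1149/37.5) / (835.5/25)
      = 30.64 / 33.42 = 0.9168 = 91.68%

F_rel = 91.7%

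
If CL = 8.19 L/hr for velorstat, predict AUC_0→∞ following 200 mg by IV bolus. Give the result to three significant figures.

AUC = 24.4 mg/L·hr

AUC_0→∞ = Dose_iv / CL
        = 200 / 8.19 = 24.42 mg/L·hr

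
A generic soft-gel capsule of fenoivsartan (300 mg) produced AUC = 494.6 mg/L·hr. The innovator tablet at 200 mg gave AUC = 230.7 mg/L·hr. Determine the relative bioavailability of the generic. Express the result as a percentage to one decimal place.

F_rel = 142.9%

F_rel = (AUC_test/D_test) / (AUC_ref/D_ref)
      = (494.6/300) / (230.7/200)
      = 1.64867 / 1.1535 = 1.4293 = 142.93%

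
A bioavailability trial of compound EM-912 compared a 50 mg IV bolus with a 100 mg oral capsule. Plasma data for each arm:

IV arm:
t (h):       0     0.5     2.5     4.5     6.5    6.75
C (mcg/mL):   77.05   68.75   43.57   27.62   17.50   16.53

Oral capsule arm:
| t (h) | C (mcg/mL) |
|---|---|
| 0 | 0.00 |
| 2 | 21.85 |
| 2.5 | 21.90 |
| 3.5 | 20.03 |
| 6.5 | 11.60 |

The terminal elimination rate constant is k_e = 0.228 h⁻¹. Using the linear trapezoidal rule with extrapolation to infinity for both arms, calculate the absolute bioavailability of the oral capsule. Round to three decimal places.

F = 0.222

Trapezoidal AUC_0→6.75 (IV):
  [0→0.5]: (77.05+68.75)/2 × 0.5 = 36.45
  [0.5→2.5]: (68.75+43.57)/2 × 2 = 112.32
  [2.5→4.5]: (43.57+27.62)/2 × 2 = 71.19
  [4.5→6.5]: (27.62+17.50)/2 × 2 = 45.12
  [6.5→6.75]: (17.50+16.53)/2 × 0.25 = 4.25375
  Sum = 269.33375 mcg/mL·h
IV tail: 16.53/0.228 = 72.500; AUC_iv,0→∞ = 269.33375 + 72.500 = 341.83375 mcg/mL·h
Trapezoidal AUC_0→6.5 (oral capsule):
  [0→2]: (0.00+21.85)/2 × 2 = 21.85
  [2→2.5]: (21.85+21.90)/2 × 0.5 = 10.9375
  [2.5→3.5]: (21.90+20.03)/2 × 1 = 20.965
  [3.5→6.5]: (20.03+11.60)/2 × 3 = 47.445
  Sum = 101.1975 mcg/mL·h
oral capsule tail: 11.60/0.228 = 50.877; AUC_ev,0→∞ = 101.1975 + 50.877 = 152.0745 mcg/mL·h
F = (AUC_ev/D_ev)/(AUC_iv/D_iv) = (152.0745/100)/(341.83375/50) = 1.520745/6.836675 = 0.2224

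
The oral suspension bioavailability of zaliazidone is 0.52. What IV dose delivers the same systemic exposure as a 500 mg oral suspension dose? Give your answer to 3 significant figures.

Systemic exposure from an extravascular dose = F × D_ev, so the equivalent IV dose is F × D_ev.
D_iv = F × D_ev = 0.52 × 500 = 260 mg

D_iv = 260 mg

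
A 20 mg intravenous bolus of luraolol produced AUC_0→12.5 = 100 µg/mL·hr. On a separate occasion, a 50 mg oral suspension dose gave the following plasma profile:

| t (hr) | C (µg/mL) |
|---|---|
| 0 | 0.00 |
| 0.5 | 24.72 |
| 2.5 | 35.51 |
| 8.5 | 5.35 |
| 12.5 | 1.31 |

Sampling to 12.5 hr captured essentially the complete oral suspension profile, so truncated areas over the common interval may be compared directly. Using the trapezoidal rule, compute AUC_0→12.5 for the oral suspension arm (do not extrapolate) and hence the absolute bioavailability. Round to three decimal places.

F = 0.809

Trapezoidal AUC_0→12.5 (oral suspension):
  [0→0.5]: (0.00+24.72)/2 × 0.5 = 6.18
  [0.5→2.5]: (24.72+35.51)/2 × 2 = 60.23
  [2.5→8.5]: (35.51+5.35)/2 × 6 = 122.58
  [8.5→12.5]: (5.35+1.31)/2 × 4 = 13.32
  Sum = 202.31 µg/mL·hr
F = (AUC_ev/D_ev)/(AUC_iv/D_iv) = (202.31/50)/(100/20) = 4.0462/5 = 0.8092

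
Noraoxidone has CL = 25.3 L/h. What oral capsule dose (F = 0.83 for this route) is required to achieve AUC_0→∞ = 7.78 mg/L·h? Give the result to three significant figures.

Dose = 237 mg

Dose = CL × AUC_0→∞ / F
     = 25.3 × 7.78 / 0.83 = 237.149 mg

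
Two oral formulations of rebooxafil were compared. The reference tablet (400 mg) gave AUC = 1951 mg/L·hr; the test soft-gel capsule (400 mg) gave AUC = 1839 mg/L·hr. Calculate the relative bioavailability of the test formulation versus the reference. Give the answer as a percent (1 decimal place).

F_rel = (AUC_test/D_test) / (AUC_ref/D_ref)
      = (1839/400) / (1951/400)
      = 4.5975 / 4.8775 = 0.9426 = 94.26%

F_rel = 94.3%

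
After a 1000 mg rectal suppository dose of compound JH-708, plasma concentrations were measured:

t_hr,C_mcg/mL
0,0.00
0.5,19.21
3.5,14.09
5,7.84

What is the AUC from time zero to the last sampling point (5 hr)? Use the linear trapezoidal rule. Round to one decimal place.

Trapezoidal AUC_0→5:
  [0→0.5]: (0.00+19.21)/2 × 0.5 = 4.8025
  [0.5→3.5]: (19.21+14.09)/2 × 3 = 49.95
  [3.5→5]: (14.09+7.84)/2 × 1.5 = 16.4475
  Sum = 71.2 mcg/mL·hr

AUC = 71.2 mcg/mL·hr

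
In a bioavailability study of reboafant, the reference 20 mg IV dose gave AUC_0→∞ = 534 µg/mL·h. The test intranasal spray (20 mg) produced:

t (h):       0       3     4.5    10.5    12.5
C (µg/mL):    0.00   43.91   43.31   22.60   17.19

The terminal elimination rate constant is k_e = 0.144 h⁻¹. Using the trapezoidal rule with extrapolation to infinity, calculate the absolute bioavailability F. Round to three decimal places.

Trapezoidal AUC_0→12.5 (intranasal spray):
  [0→3]: (0.00+43.91)/2 × 3 = 65.865
  [3→4.5]: (43.91+43.31)/2 × 1.5 = 65.415
  [4.5→10.5]: (43.31+22.60)/2 × 6 = 197.73
  [10.5→12.5]: (22.60+17.19)/2 × 2 = 39.79
  Sum = 368.8 µg/mL·h
Tail: C_last/k_e = 17.19/0.144 = 119.375
AUC_0→∞ (intranasal spray) = 368.8 + 119.375 = 488.175 µg/mL·h
F = (AUC_ev/D_ev)/(AUC_iv/D_iv) = (488.175/20)/(534/20) = 24.40875/26.7 = 0.9142

F = 0.914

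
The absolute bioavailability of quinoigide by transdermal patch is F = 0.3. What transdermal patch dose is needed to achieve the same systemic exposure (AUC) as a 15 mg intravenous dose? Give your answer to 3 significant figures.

For equal systemic exposure: F × D_ev = D_iv
D_ev = D_iv / F = 15 / 0.3 = 50 mg

D_transdermal = 50.0 mg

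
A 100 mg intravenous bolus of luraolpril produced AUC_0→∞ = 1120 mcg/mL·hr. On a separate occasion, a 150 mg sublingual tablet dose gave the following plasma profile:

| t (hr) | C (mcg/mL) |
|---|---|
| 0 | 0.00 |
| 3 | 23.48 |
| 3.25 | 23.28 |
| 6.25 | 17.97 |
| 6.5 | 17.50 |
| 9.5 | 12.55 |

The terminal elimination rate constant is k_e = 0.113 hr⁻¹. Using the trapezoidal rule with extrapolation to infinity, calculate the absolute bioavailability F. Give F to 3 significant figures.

F = 0.157

Trapezoidal AUC_0→9.5 (sublingual tablet):
  [0→3]: (0.00+23.48)/2 × 3 = 35.22
  [3→3.25]: (23.48+23.28)/2 × 0.25 = 5.845
  [3.25→6.25]: (23.28+17.97)/2 × 3 = 61.875
  [6.25→6.5]: (17.97+17.50)/2 × 0.25 = 4.43375
  [6.5→9.5]: (17.50+12.55)/2 × 3 = 45.075
  Sum = 152.44875 mcg/mL·hr
Tail: C_last/k_e = 12.55/0.113 = 111.062
AUC_0→∞ (sublingual tablet) = 152.44875 + 111.062 = 263.51075 mcg/mL·hr
F = (AUC_ev/D_ev)/(AUC_iv/D_iv) = (263.51075/150)/(1120/100) = 1.75674/11.2 = 0.1569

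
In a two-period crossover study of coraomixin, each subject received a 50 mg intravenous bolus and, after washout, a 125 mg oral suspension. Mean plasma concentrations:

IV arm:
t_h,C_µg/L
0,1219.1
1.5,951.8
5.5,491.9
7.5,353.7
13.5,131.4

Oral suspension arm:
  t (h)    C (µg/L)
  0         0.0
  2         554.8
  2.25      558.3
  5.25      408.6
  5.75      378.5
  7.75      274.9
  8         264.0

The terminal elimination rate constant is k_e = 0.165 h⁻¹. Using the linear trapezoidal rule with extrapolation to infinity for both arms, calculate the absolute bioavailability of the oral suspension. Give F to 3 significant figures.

F = 0.245

Trapezoidal AUC_0→13.5 (IV):
  [0→1.5]: (1219.1+951.8)/2 × 1.5 = 1628.175
  [1.5→5.5]: (951.8+491.9)/2 × 4 = 2887.4
  [5.5→7.5]: (491.9+353.7)/2 × 2 = 845.6
  [7.5→13.5]: (353.7+131.4)/2 × 6 = 1455.3
  Sum = 6816.475 µg/L·h
IV tail: 131.4/0.165 = 796.364; AUC_iv,0→∞ = 6816.475 + 796.364 = 7612.839 µg/L·h
Trapezoidal AUC_0→8 (oral suspension):
  [0→2]: (0.0+554.8)/2 × 2 = 554.8
  [2→2.25]: (554.8+558.3)/2 × 0.25 = 139.1375
  [2.25→5.25]: (558.3+408.6)/2 × 3 = 1450.35
  [5.25→5.75]: (408.6+378.5)/2 × 0.5 = 196.775
  [5.75→7.75]: (378.5+274.9)/2 × 2 = 653.4
  [7.75→8]: (274.9+264.0)/2 × 0.25 = 67.3625
  Sum = 3061.825 µg/L·h
oral suspension tail: 264.0/0.165 = 1600.000; AUC_ev,0→∞ = 3061.825 + 1600.000 = 4661.825 µg/L·h
F = (AUC_ev/D_ev)/(AUC_iv/D_iv) = (4661.825/125)/(7612.839/50) = 37.2946/152.25678 = 0.2449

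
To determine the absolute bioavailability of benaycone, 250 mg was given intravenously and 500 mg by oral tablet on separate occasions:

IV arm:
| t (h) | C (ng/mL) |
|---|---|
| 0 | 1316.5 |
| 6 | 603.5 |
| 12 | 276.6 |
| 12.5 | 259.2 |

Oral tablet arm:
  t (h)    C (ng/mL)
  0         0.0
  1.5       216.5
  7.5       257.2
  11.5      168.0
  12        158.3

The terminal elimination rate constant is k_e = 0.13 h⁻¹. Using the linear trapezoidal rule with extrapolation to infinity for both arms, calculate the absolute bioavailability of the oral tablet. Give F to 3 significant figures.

Trapezoidal AUC_0→12.5 (IV):
  [0→6]: (1316.5+603.5)/2 × 6 = 5760.0
  [6→12]: (603.5+276.6)/2 × 6 = 2640.3
  [12→12.5]: (276.6+259.2)/2 × 0.5 = 133.95
  Sum = 8534.25 ng/mL·h
IV tail: 259.2/0.13 = 1993.846; AUC_iv,0→∞ = 8534.25 + 1993.846 = 10528.096 ng/mL·h
Trapezoidal AUC_0→12 (oral tablet):
  [0→1.5]: (0.0+216.5)/2 × 1.5 = 162.375
  [1.5→7.5]: (216.5+257.2)/2 × 6 = 1421.1
  [7.5→11.5]: (257.2+168.0)/2 × 4 = 850.4
  [11.5→12]: (168.0+158.3)/2 × 0.5 = 81.575
  Sum = 2515.45 ng/mL·h
oral tablet tail: 158.3/0.13 = 1217.692; AUC_ev,0→∞ = 2515.45 + 1217.692 = 3733.142 ng/mL·h
F = (AUC_ev/D_ev)/(AUC_iv/D_iv) = (3733.142/500)/(10528.096/250) = 7.466284/42.112384 = 0.1773

F = 0.177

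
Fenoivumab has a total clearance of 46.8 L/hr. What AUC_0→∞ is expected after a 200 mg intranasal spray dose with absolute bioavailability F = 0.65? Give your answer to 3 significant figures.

AUC = 2.78 mg/L·hr

AUC_0→∞ = F × Dose / CL
        = 0.65 × 200 / 46.8 = 2.77778 mg/L·hr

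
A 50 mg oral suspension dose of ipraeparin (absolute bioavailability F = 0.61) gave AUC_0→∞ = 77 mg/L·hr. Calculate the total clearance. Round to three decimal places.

CL = 0.396 L/hr

CL = F × Dose / AUC_0→∞
   = 0.61 × 50 / 77 = 0.396104 L/hr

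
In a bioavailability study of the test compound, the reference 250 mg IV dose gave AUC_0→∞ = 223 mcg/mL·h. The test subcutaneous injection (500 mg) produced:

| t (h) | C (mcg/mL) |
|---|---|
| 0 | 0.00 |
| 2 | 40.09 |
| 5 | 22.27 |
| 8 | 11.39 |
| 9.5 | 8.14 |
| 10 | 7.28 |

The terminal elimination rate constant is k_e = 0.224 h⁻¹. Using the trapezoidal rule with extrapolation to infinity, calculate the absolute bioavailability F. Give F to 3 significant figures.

Trapezoidal AUC_0→10 (subcutaneous injection):
  [0→2]: (0.00+40.09)/2 × 2 = 40.09
  [2→5]: (40.09+22.27)/2 × 3 = 93.54
  [5→8]: (22.27+11.39)/2 × 3 = 50.49
  [8→9.5]: (11.39+8.14)/2 × 1.5 = 14.6475
  [9.5→10]: (8.14+7.28)/2 × 0.5 = 3.855
  Sum = 202.6225 mcg/mL·h
Tail: C_last/k_e = 7.28/0.224 = 32.500
AUC_0→∞ (subcutaneous injection) = 202.6225 + 32.500 = 235.1225 mcg/mL·h
F = (AUC_ev/D_ev)/(AUC_iv/D_iv) = (235.1225/500)/(223/250) = 0.470245/0.892 = 0.5272

F = 0.527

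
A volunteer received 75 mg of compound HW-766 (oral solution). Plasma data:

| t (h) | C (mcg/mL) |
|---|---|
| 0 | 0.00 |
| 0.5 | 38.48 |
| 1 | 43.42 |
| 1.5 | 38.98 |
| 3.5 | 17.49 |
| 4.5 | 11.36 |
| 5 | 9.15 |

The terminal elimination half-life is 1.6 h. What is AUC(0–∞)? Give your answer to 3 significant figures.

Trapezoidal AUC_0→5:
  [0→0.5]: (0.00+38.48)/2 × 0.5 = 9.62
  [0.5→1]: (38.48+43.42)/2 × 0.5 = 20.475
  [1→1.5]: (43.42+38.98)/2 × 0.5 = 20.6
  [1.5→3.5]: (38.98+17.49)/2 × 2 = 56.47
  [3.5→4.5]: (17.49+11.36)/2 × 1 = 14.425
  [4.5→5]: (11.36+9.15)/2 × 0.5 = 5.1275
  Sum = 126.7175 mcg/mL·h
k_e = ln2 / t½ = 0.693147 / 1.6 = 0.4332 h^-1
Extrapolated tail: C_last / k_e = 9.15 / 0.4332 = 21.122
AUC_0→∞ = 126.7175 + 21.122 = 147.8395 mcg/mL·h

AUC = 148 mcg/mL·h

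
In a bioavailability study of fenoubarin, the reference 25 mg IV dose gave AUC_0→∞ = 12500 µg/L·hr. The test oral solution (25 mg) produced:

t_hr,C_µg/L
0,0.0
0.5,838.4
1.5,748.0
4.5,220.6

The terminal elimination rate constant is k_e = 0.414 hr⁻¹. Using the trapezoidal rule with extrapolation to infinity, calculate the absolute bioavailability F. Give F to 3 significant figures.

Trapezoidal AUC_0→4.5 (oral solution):
  [0→0.5]: (0.0+838.4)/2 × 0.5 = 209.6
  [0.5→1.5]: (838.4+748.0)/2 × 1 = 793.2
  [1.5→4.5]: (748.0+220.6)/2 × 3 = 1452.9
  Sum = 2455.7 µg/L·hr
Tail: C_last/k_e = 220.6/0.414 = 532.850
AUC_0→∞ (oral solution) = 2455.7 + 532.850 = 2988.55 µg/L·hr
F = (AUC_ev/D_ev)/(AUC_iv/D_iv) = (2988.55/25)/(12500/25) = 119.542/500 = 0.2391

F = 0.239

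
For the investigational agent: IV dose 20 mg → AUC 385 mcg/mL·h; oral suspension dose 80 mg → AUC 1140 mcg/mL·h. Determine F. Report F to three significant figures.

F = 0.740

F = (AUC_ev / D_ev) / (AUC_iv / D_iv)
  = (1140/80) / (385/20)
  = 14.25 / 19.25 = 0.7403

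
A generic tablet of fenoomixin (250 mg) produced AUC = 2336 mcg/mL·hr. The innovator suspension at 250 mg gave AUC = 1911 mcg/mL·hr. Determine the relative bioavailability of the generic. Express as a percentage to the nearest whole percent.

F_rel = (AUC_test/D_test) / (AUC_ref/D_ref)
      = (2336/250) / (1911/250)
      = 9.344 / 7.644 = 1.2224 = 122.24%

F_rel = 122%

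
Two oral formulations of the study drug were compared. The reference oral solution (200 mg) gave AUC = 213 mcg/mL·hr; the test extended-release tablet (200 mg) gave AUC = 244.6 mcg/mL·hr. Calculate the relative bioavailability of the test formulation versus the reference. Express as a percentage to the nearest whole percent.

F_rel = 115%

F_rel = (AUC_test/D_test) / (AUC_ref/D_ref)
      = (244.6/200) / (213/200)
      = 1.223 / 1.065 = 1.1484 = 114.84%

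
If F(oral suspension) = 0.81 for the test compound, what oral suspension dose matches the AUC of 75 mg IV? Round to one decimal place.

D_oral = 92.6 mg

For equal systemic exposure: F × D_ev = D_iv
D_ev = D_iv / F = 75 / 0.81 = 92.5926 mg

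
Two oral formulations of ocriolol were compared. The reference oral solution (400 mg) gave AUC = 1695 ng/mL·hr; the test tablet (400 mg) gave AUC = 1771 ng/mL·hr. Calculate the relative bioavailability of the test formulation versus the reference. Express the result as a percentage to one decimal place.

F_rel = (AUC_test/D_test) / (AUC_ref/D_ref)
      = (1771/400) / (1695/400)
      = 4.4275 / 4.2375 = 1.0448 = 104.48%

F_rel = 104.5%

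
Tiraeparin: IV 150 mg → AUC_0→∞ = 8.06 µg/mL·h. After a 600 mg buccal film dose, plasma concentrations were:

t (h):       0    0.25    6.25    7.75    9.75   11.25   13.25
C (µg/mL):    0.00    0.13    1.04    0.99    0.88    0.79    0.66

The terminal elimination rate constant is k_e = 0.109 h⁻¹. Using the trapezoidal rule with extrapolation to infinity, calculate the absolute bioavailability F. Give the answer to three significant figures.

F = 0.486

Trapezoidal AUC_0→13.25 (buccal film):
  [0→0.25]: (0.00+0.13)/2 × 0.25 = 0.01625
  [0.25→6.25]: (0.13+1.04)/2 × 6 = 3.51
  [6.25→7.75]: (1.04+0.99)/2 × 1.5 = 1.5225
  [7.75→9.75]: (0.99+0.88)/2 × 2 = 1.87
  [9.75→11.25]: (0.88+0.79)/2 × 1.5 = 1.2525
  [11.25→13.25]: (0.79+0.66)/2 × 2 = 1.45
  Sum = 9.62125 µg/mL·h
Tail: C_last/k_e = 0.66/0.109 = 6.055
AUC_0→∞ (buccal film) = 9.62125 + 6.055 = 15.67625 µg/mL·h
F = (AUC_ev/D_ev)/(AUC_iv/D_iv) = (15.67625/600)/(8.06/150) = 0.0261271/0.0537333 = 0.4862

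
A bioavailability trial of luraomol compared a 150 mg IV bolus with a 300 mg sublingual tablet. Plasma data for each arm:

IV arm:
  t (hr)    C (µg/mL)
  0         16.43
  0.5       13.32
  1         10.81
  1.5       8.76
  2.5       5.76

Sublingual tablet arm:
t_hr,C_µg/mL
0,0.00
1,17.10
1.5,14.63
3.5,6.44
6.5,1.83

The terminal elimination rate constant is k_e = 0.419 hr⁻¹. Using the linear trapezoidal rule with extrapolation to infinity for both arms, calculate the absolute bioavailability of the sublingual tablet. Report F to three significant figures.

Trapezoidal AUC_0→2.5 (IV):
  [0→0.5]: (16.43+13.32)/2 × 0.5 = 7.4375
  [0.5→1]: (13.32+10.81)/2 × 0.5 = 6.0325
  [1→1.5]: (10.81+8.76)/2 × 0.5 = 4.8925
  [1.5→2.5]: (8.76+5.76)/2 × 1 = 7.26
  Sum = 25.6225 µg/mL·hr
IV tail: 5.76/0.419 = 13.747; AUC_iv,0→∞ = 25.6225 + 13.747 = 39.3695 µg/mL·hr
Trapezoidal AUC_0→6.5 (sublingual tablet):
  [0→1]: (0.00+17.10)/2 × 1 = 8.55
  [1→1.5]: (17.10+14.63)/2 × 0.5 = 7.9325
  [1.5→3.5]: (14.63+6.44)/2 × 2 = 21.07
  [3.5→6.5]: (6.44+1.83)/2 × 3 = 12.405
  Sum = 49.9575 µg/mL·hr
sublingual tablet tail: 1.83/0.419 = 4.368; AUC_ev,0→∞ = 49.9575 + 4.368 = 54.3255 µg/mL·hr
F = (AUC_ev/D_ev)/(AUC_iv/D_iv) = (54.3255/300)/(39.3695/150) = 0.181085/0.262463 = 0.6899

F = 0.690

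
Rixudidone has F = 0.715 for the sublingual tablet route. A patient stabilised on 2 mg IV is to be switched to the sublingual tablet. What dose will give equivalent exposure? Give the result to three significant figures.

For equal systemic exposure: F × D_ev = D_iv
D_ev = D_iv / F = 2 / 0.715 = 2.7972 mg

D_sublingual = 2.80 mg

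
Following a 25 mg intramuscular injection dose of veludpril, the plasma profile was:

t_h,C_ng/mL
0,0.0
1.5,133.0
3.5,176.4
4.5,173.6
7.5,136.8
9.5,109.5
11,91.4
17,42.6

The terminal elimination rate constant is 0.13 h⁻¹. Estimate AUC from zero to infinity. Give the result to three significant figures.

AUC = 2180 ng/mL·h

Trapezoidal AUC_0→17:
  [0→1.5]: (0.0+133.0)/2 × 1.5 = 99.75
  [1.5→3.5]: (133.0+176.4)/2 × 2 = 309.4
  [3.5→4.5]: (176.4+173.6)/2 × 1 = 175.0
  [4.5→7.5]: (173.6+136.8)/2 × 3 = 465.6
  [7.5→9.5]: (136.8+109.5)/2 × 2 = 246.3
  [9.5→11]: (109.5+91.4)/2 × 1.5 = 150.675
  [11→17]: (91.4+42.6)/2 × 6 = 402.0
  Sum = 1848.725 ng/mL·h
Extrapolated tail: C_last / k_e = 42.6 / 0.13 = 327.692
AUC_0→∞ = 1848.725 + 327.692 = 2176.417 ng/mL·h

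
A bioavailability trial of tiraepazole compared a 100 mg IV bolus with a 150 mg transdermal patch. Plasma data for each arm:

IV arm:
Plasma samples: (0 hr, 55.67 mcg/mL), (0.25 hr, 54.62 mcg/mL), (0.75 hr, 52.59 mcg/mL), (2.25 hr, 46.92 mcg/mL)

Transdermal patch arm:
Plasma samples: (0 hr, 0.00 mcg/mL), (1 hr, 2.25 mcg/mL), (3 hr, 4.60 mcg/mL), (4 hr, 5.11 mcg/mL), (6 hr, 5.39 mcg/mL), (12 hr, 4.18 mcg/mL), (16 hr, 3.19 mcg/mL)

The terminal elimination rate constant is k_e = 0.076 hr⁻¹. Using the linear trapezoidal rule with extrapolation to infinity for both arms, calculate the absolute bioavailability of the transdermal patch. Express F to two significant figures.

F = 0.099

Trapezoidal AUC_0→2.25 (IV):
  [0→0.25]: (55.67+54.62)/2 × 0.25 = 13.78625
  [0.25→0.75]: (54.62+52.59)/2 × 0.5 = 26.8025
  [0.75→2.25]: (52.59+46.92)/2 × 1.5 = 74.6325
  Sum = 115.22125 mcg/mL·hr
IV tail: 46.92/0.076 = 617.368; AUC_iv,0→∞ = 115.22125 + 617.368 = 732.58925 mcg/mL·hr
Trapezoidal AUC_0→16 (transdermal patch):
  [0→1]: (0.00+2.25)/2 × 1 = 1.125
  [1→3]: (2.25+4.60)/2 × 2 = 6.85
  [3→4]: (4.60+5.11)/2 × 1 = 4.855
  [4→6]: (5.11+5.39)/2 × 2 = 10.5
  [6→12]: (5.39+4.18)/2 × 6 = 28.71
  [12→16]: (4.18+3.19)/2 × 4 = 14.74
  Sum = 66.78 mcg/mL·hr
transdermal patch tail: 3.19/0.076 = 41.974; AUC_ev,0→∞ = 66.78 + 41.974 = 108.754 mcg/mL·hr
F = (AUC_ev/D_ev)/(AUC_iv/D_iv) = (108.754/150)/(732.58925/100) = 0.725027/7.3258925 = 0.0990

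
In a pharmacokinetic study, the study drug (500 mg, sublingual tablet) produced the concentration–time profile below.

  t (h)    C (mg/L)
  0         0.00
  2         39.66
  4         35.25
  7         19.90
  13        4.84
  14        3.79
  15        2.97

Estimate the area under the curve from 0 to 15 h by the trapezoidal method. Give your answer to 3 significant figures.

Trapezoidal AUC_0→15:
  [0→2]: (0.00+39.66)/2 × 2 = 39.66
  [2→4]: (39.66+35.25)/2 × 2 = 74.91
  [4→7]: (35.25+19.90)/2 × 3 = 82.725
  [7→13]: (19.90+4.84)/2 × 6 = 74.22
  [13→14]: (4.84+3.79)/2 × 1 = 4.315
  [14→15]: (3.79+2.97)/2 × 1 = 3.38
  Sum = 279.21 mg/L·h

AUC = 279 mg/L·h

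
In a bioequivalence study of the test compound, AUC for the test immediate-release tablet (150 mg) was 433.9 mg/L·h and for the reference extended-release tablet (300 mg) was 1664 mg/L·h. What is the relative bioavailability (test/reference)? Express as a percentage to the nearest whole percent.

F_rel = 52%

F_rel = (AUC_test/D_test) / (AUC_ref/D_ref)
      = (433.9/150) / (1664/300)
      = 2.89267 / 5.54667 = 0.5215 = 52.15%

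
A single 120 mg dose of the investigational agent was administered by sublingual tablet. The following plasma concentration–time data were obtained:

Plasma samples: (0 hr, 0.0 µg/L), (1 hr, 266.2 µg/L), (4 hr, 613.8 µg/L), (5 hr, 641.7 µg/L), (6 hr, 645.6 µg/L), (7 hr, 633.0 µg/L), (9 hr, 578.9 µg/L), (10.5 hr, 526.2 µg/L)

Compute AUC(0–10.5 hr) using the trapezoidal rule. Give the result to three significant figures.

Trapezoidal AUC_0→10.5:
  [0→1]: (0.0+266.2)/2 × 1 = 133.1
  [1→4]: (266.2+613.8)/2 × 3 = 1320.0
  [4→5]: (613.8+641.7)/2 × 1 = 627.75
  [5→6]: (641.7+645.6)/2 × 1 = 643.65
  [6→7]: (645.6+633.0)/2 × 1 = 639.3
  [7→9]: (633.0+578.9)/2 × 2 = 1211.9
  [9→10.5]: (578.9+526.2)/2 × 1.5 = 828.825
  Sum = 5404.525 µg/L·hr

AUC = 5400 µg/L·hr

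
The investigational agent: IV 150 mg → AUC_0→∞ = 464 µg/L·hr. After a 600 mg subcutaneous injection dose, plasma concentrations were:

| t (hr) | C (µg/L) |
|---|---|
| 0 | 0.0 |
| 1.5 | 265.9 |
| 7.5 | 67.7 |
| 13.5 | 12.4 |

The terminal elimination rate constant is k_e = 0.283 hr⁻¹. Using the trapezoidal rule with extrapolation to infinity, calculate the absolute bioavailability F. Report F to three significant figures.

Trapezoidal AUC_0→13.5 (subcutaneous injection):
  [0→1.5]: (0.0+265.9)/2 × 1.5 = 199.425
  [1.5→7.5]: (265.9+67.7)/2 × 6 = 1000.8
  [7.5→13.5]: (67.7+12.4)/2 × 6 = 240.3
  Sum = 1440.525 µg/L·hr
Tail: C_last/k_e = 12.4/0.283 = 43.816
AUC_0→∞ (subcutaneous injection) = 1440.525 + 43.816 = 1484.341 µg/L·hr
F = (AUC_ev/D_ev)/(AUC_iv/D_iv) = (1484.341/600)/(464/150) = 2.4739/3.09333 = 0.7998

F = 0.800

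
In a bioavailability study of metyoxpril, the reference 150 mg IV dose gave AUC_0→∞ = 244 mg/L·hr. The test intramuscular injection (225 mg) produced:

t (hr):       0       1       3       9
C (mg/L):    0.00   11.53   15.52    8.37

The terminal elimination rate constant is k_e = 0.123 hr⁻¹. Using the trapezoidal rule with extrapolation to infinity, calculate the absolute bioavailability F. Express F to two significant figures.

Trapezoidal AUC_0→9 (intramuscular injection):
  [0→1]: (0.00+11.53)/2 × 1 = 5.765
  [1→3]: (11.53+15.52)/2 × 2 = 27.05
  [3→9]: (15.52+8.37)/2 × 6 = 71.67
  Sum = 104.485 mg/L·hr
Tail: C_last/k_e = 8.37/0.123 = 68.049
AUC_0→∞ (intramuscular injection) = 104.485 + 68.049 = 172.534 mg/L·hr
F = (AUC_ev/D_ev)/(AUC_iv/D_iv) = (172.534/225)/(244/150) = 0.766818/1.62667 = 0.4714

F = 0.47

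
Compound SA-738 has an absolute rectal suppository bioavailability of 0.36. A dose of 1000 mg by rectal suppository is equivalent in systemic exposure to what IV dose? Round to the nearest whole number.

Systemic exposure from an extravascular dose = F × D_ev, so the equivalent IV dose is F × D_ev.
D_iv = F × D_ev = 0.36 × 1000 = 360 mg

D_iv = 360 mg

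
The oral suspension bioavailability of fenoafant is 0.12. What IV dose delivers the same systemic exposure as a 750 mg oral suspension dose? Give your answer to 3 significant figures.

Systemic exposure from an extravascular dose = F × D_ev, so the equivalent IV dose is F × D_ev.
D_iv = F × D_ev = 0.12 × 750 = 90 mg

D_iv = 90.0 mg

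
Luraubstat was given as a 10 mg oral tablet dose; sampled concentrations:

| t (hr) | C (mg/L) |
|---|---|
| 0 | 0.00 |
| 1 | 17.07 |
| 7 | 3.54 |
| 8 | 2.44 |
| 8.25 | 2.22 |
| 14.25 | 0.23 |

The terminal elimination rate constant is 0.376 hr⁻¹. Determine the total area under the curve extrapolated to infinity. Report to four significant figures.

Trapezoidal AUC_0→14.25:
  [0→1]: (0.00+17.07)/2 × 1 = 8.535
  [1→7]: (17.07+3.54)/2 × 6 = 61.83
  [7→8]: (3.54+2.44)/2 × 1 = 2.99
  [8→8.25]: (2.44+2.22)/2 × 0.25 = 0.5825
  [8.25→14.25]: (2.22+0.23)/2 × 6 = 7.35
  Sum = 81.2875 mg/L·hr
Extrapolated tail: C_last / k_e = 0.23 / 0.376 = 0.612
AUC_0→∞ = 81.2875 + 0.612 = 81.8995 mg/L·hr

AUC = 81.90 mg/L·hr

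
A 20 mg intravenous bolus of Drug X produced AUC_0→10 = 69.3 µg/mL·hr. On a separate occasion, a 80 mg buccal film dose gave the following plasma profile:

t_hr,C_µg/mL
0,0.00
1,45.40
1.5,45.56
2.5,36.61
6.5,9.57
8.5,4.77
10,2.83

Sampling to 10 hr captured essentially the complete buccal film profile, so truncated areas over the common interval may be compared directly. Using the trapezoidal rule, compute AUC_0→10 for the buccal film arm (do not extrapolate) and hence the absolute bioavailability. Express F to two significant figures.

Trapezoidal AUC_0→10 (buccal film):
  [0→1]: (0.00+45.40)/2 × 1 = 22.7
  [1→1.5]: (45.40+45.56)/2 × 0.5 = 22.74
  [1.5→2.5]: (45.56+36.61)/2 × 1 = 41.085
  [2.5→6.5]: (36.61+9.57)/2 × 4 = 92.36
  [6.5→8.5]: (9.57+4.77)/2 × 2 = 14.34
  [8.5→10]: (4.77+2.83)/2 × 1.5 = 5.7
  Sum = 198.925 µg/mL·hr
F = (AUC_ev/D_ev)/(AUC_iv/D_iv) = (198.925/80)/(69.3/20) = 2.4865625/3.465 = 0.7176

F = 0.72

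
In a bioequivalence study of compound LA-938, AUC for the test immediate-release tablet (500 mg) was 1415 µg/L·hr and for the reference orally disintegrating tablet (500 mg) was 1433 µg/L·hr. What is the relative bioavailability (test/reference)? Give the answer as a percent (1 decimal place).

F_rel = 98.7%

F_rel = (AUC_test/D_test) / (AUC_ref/D_ref)
      = (1415/500) / (1433/500)
      = 2.83 / 2.866 = 0.9874 = 98.74%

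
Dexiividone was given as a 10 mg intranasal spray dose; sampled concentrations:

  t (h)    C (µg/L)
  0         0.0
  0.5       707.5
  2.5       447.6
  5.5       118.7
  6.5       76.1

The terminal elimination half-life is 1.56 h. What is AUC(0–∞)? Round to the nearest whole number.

AUC = 2450 µg/L·h

Trapezoidal AUC_0→6.5:
  [0→0.5]: (0.0+707.5)/2 × 0.5 = 176.875
  [0.5→2.5]: (707.5+447.6)/2 × 2 = 1155.1
  [2.5→5.5]: (447.6+118.7)/2 × 3 = 849.45
  [5.5→6.5]: (118.7+76.1)/2 × 1 = 97.4
  Sum = 2278.825 µg/L·h
k_e = ln2 / t½ = 0.693147 / 1.56 = 0.4443 h^-1
Extrapolated tail: C_last / k_e = 76.1 / 0.4443 = 171.281
AUC_0→∞ = 2278.825 + 171.281 = 2450.106 µg/L·h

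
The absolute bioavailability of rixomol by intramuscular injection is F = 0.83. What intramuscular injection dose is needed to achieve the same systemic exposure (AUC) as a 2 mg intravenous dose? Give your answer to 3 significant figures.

D_intramuscular = 2.41 mg

For equal systemic exposure: F × D_ev = D_iv
D_ev = D_iv / F = 2 / 0.83 = 2.40964 mg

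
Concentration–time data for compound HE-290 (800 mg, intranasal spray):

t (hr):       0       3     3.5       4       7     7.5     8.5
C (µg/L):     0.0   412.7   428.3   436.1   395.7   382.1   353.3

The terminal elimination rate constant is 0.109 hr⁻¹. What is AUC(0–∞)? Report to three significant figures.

AUC = 6100 µg/L·hr

Trapezoidal AUC_0→8.5:
  [0→3]: (0.0+412.7)/2 × 3 = 619.05
  [3→3.5]: (412.7+428.3)/2 × 0.5 = 210.25
  [3.5→4]: (428.3+436.1)/2 × 0.5 = 216.1
  [4→7]: (436.1+395.7)/2 × 3 = 1247.7
  [7→7.5]: (395.7+382.1)/2 × 0.5 = 194.45
  [7.5→8.5]: (382.1+353.3)/2 × 1 = 367.7
  Sum = 2855.25 µg/L·hr
Extrapolated tail: C_last / k_e = 353.3 / 0.109 = 3241.284
AUC_0→∞ = 2855.25 + 3241.284 = 6096.534 µg/L·hr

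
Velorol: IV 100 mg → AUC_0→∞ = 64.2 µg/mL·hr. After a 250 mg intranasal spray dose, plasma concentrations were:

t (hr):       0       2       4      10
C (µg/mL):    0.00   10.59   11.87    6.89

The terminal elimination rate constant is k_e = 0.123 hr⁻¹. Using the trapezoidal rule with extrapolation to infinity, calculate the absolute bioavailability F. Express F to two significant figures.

Trapezoidal AUC_0→10 (intranasal spray):
  [0→2]: (0.00+10.59)/2 × 2 = 10.59
  [2→4]: (10.59+11.87)/2 × 2 = 22.46
  [4→10]: (11.87+6.89)/2 × 6 = 56.28
  Sum = 89.33 µg/mL·hr
Tail: C_last/k_e = 6.89/0.123 = 56.016
AUC_0→∞ (intranasal spray) = 89.33 + 56.016 = 145.346 µg/mL·hr
F = (AUC_ev/D_ev)/(AUC_iv/D_iv) = (145.346/250)/(64.2/100) = 0.581384/0.642 = 0.9056

F = 0.91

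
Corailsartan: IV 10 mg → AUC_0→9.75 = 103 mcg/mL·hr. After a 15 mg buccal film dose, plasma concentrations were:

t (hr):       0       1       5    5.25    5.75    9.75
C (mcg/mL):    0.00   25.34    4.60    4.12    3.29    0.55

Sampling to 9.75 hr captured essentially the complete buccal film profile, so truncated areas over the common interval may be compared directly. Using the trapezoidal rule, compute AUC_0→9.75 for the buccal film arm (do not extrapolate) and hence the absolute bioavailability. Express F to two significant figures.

Trapezoidal AUC_0→9.75 (buccal film):
  [0→1]: (0.00+25.34)/2 × 1 = 12.67
  [1→5]: (25.34+4.60)/2 × 4 = 59.88
  [5→5.25]: (4.60+4.12)/2 × 0.25 = 1.09
  [5.25→5.75]: (4.12+3.29)/2 × 0.5 = 1.8525
  [5.75→9.75]: (3.29+0.55)/2 × 4 = 7.68
  Sum = 83.1725 mcg/mL·hr
F = (AUC_ev/D_ev)/(AUC_iv/D_iv) = (83.1725/15)/(103/10) = 5.54483/10.3 = 0.5383

F = 0.54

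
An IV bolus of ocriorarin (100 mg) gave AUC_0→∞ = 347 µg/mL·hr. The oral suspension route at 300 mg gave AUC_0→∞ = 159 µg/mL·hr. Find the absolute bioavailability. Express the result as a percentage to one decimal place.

F = (AUC_ev / D_ev) / (AUC_iv / D_iv)
  = (159/300) / (347/100)
  = 0.53 / 3.47 = 0.1527
  = 15.27%

F = 15.3%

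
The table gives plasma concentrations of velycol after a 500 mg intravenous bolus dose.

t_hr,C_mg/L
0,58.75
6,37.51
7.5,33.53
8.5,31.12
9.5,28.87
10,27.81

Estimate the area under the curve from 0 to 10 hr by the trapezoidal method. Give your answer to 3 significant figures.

AUC = 419 mg/L·hr

Trapezoidal AUC_0→10:
  [0→6]: (58.75+37.51)/2 × 6 = 288.78
  [6→7.5]: (37.51+33.53)/2 × 1.5 = 53.28
  [7.5→8.5]: (33.53+31.12)/2 × 1 = 32.325
  [8.5→9.5]: (31.12+28.87)/2 × 1 = 29.995
  [9.5→10]: (28.87+27.81)/2 × 0.5 = 14.17
  Sum = 418.55 mg/L·hr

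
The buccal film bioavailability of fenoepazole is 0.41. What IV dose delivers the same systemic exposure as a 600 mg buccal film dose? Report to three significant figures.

D_iv = 246 mg

Systemic exposure from an extravascular dose = F × D_ev, so the equivalent IV dose is F × D_ev.
D_iv = F × D_ev = 0.41 × 600 = 246 mg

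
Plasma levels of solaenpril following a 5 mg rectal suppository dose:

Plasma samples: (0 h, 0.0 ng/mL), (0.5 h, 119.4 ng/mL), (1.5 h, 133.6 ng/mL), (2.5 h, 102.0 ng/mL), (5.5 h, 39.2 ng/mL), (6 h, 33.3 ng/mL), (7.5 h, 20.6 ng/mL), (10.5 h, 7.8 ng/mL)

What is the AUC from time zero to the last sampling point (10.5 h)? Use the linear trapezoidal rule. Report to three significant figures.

Trapezoidal AUC_0→10.5:
  [0→0.5]: (0.0+119.4)/2 × 0.5 = 29.85
  [0.5→1.5]: (119.4+133.6)/2 × 1 = 126.5
  [1.5→2.5]: (133.6+102.0)/2 × 1 = 117.8
  [2.5→5.5]: (102.0+39.2)/2 × 3 = 211.8
  [5.5→6]: (39.2+33.3)/2 × 0.5 = 18.125
  [6→7.5]: (33.3+20.6)/2 × 1.5 = 40.425
  [7.5→10.5]: (20.6+7.8)/2 × 3 = 42.6
  Sum = 587.1 ng/mL·h

AUC = 587 ng/mL·h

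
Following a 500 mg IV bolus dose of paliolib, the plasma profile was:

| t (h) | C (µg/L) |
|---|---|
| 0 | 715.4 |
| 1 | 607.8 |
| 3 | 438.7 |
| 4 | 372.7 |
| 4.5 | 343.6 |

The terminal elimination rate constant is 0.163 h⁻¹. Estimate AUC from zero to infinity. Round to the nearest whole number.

Trapezoidal AUC_0→4.5:
  [0→1]: (715.4+607.8)/2 × 1 = 661.6
  [1→3]: (607.8+438.7)/2 × 2 = 1046.5
  [3→4]: (438.7+372.7)/2 × 1 = 405.7
  [4→4.5]: (372.7+343.6)/2 × 0.5 = 179.075
  Sum = 2292.875 µg/L·h
Extrapolated tail: C_last / k_e = 343.6 / 0.163 = 2107.975
AUC_0→∞ = 2292.875 + 2107.975 = 4400.85 µg/L·h

AUC = 4401 µg/L·h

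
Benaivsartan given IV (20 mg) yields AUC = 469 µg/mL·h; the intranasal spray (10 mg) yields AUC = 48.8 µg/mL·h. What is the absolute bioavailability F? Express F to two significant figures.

F = (AUC_ev / D_ev) / (AUC_iv / D_iv)
  = (48.8/10) / (469/20)
  = 4.88 / 23.45 = 0.2081

F = 0.21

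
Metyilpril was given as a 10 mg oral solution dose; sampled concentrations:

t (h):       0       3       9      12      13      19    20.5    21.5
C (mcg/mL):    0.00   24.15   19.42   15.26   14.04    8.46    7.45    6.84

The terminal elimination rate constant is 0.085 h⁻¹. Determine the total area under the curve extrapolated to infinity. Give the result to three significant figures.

AUC = 401 mcg/mL·h

Trapezoidal AUC_0→21.5:
  [0→3]: (0.00+24.15)/2 × 3 = 36.225
  [3→9]: (24.15+19.42)/2 × 6 = 130.71
  [9→12]: (19.42+15.26)/2 × 3 = 52.02
  [12→13]: (15.26+14.04)/2 × 1 = 14.65
  [13→19]: (14.04+8.46)/2 × 6 = 67.5
  [19→20.5]: (8.46+7.45)/2 × 1.5 = 11.9325
  [20.5→21.5]: (7.45+6.84)/2 × 1 = 7.145
  Sum = 320.1825 mcg/mL·h
Extrapolated tail: C_last / k_e = 6.84 / 0.085 = 80.471
AUC_0→∞ = 320.1825 + 80.471 = 400.6535 mcg/mL·h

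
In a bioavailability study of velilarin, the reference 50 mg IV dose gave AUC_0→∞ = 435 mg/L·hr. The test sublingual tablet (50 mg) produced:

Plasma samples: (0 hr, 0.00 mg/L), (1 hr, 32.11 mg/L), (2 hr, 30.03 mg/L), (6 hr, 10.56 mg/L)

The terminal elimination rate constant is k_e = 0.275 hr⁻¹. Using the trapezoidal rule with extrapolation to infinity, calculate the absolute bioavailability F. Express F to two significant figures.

F = 0.38

Trapezoidal AUC_0→6 (sublingual tablet):
  [0→1]: (0.00+32.11)/2 × 1 = 16.055
  [1→2]: (32.11+30.03)/2 × 1 = 31.07
  [2→6]: (30.03+10.56)/2 × 4 = 81.18
  Sum = 128.305 mg/L·hr
Tail: C_last/k_e = 10.56/0.275 = 38.400
AUC_0→∞ (sublingual tablet) = 128.305 + 38.400 = 166.705 mg/L·hr
F = (AUC_ev/D_ev)/(AUC_iv/D_iv) = (166.705/50)/(435/50) = 3.3341/8.7 = 0.3832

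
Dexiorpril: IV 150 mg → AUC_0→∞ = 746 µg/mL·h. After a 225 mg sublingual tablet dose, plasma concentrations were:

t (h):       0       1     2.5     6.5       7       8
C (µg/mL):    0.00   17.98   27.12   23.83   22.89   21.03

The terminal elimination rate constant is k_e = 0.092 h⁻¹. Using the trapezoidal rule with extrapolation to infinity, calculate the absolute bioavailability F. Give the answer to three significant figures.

Trapezoidal AUC_0→8 (sublingual tablet):
  [0→1]: (0.00+17.98)/2 × 1 = 8.99
  [1→2.5]: (17.98+27.12)/2 × 1.5 = 33.825
  [2.5→6.5]: (27.12+23.83)/2 × 4 = 101.9
  [6.5→7]: (23.83+22.89)/2 × 0.5 = 11.68
  [7→8]: (22.89+21.03)/2 × 1 = 21.96
  Sum = 178.355 µg/mL·h
Tail: C_last/k_e = 21.03/0.092 = 228.587
AUC_0→∞ (sublingual tablet) = 178.355 + 228.587 = 406.942 µg/mL·h
F = (AUC_ev/D_ev)/(AUC_iv/D_iv) = (406.942/225)/(746/150) = 1.80863/4.97333 = 0.3637

F = 0.364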